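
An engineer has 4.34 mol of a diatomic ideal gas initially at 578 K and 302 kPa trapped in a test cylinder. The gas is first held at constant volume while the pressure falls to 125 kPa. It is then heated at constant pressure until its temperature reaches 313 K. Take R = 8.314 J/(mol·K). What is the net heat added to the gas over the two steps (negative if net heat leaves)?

-21200 J

V₁ = nRT₁/P₁ = 4.34×8.314×578/302 = 69.1 L.
Step 1 — Isochoric: V stays 69.1 L; P/T = const ⇒ T₂ = 239 K, P₂ = 125 kPa.
W = 0 (no volume change).
ΔU = nCvΔT = 4.34×20.8×(239−578) = -30600 J.
Q = ΔU = -30600 J.
State after step 1: P = 125 kPa, V = 69.1 L, T = 239 K.
Step 2 — Isobaric: P stays 125 kPa; V/T = const ⇒ T₂ = 313 K, V₂ = 90.4 L.
W = PΔV = 125×(90.4−69.1) kPa·L = 2660 J.
ΔU = nCvΔT = 4.34×20.8×(313−239) = 6650 J.
Q = ΔU + W = nCpΔT = 9320 J.
Net over both steps: W = 2660 J, Q = -21200 J, ΔU = -23900 J.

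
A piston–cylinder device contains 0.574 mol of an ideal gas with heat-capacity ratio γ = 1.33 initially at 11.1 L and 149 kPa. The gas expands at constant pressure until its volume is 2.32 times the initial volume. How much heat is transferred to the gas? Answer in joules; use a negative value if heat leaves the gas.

8800 J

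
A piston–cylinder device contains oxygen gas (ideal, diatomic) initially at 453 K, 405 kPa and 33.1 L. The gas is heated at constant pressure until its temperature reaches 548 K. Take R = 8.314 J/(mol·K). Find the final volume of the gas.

40.0 L

Isobaric: P stays 405 kPa; V/T = const ⇒ T₂ = 548 K, V₂ = 40.0 L.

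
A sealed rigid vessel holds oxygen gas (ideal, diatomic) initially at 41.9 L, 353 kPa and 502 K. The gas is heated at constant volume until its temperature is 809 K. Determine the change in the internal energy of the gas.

n = P₁V₁/(RT₁) = 353×41.9/(8.314×502) = 3.54 mol.
Isochoric: V stays 41.9 L; P/T = const ⇒ T₂ = 809 K, P₂ = 569 kPa.
For an ideal gas ΔU = nCvΔT with Cv = (5/2)R = 20.8 J/(mol·K).
ΔU = 3.54×20.8×(809−502) = 22600 J.

22600 J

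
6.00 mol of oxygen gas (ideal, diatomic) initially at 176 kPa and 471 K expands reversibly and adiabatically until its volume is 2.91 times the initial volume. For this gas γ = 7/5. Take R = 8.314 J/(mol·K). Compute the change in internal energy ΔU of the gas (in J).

V₁ = nRT₁/P₁ = 6.00×8.314×471/176 = 133 L.
Adiabatic: TV^(γ−1) = const ⇒ T₂ = 471×(0.344)^0.400 = 307 K; PV^γ = const ⇒ P₂ = 39.5 kPa.
For an ideal gas ΔU = nCvΔT with Cv = (5/2)R = 20.8 J/(mol·K).
ΔU = 6.00×20.8×(307−471) = -20400 J.

-20400 J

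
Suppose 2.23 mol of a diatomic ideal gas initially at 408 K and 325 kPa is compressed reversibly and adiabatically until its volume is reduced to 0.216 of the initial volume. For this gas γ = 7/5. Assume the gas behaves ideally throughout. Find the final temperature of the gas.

V₁ = nRT₁/P₁ = 2.23×8.314×408/325 = 23.3 L.
Adiabatic: TV^(γ−1) = const ⇒ T₂ = 408×(4.63)^0.400 = 753 K; PV^γ = const ⇒ P₂ = 2780 kPa.

753 K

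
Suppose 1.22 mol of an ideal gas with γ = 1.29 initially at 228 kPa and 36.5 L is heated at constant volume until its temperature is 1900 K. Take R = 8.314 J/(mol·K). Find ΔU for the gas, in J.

37800 J

T₁ = P₁V₁/(nR) = 228×36.5/(1.22×8.314) = 820 K.
Isochoric: V stays 36.5 L; P/T = const ⇒ T₂ = 1900 K, P₂ = 528 kPa.
For an ideal gas ΔU = nCvΔT with Cv = R/(γ−1) = 28.7 J/(mol·K).
ΔU = 1.22×28.7×(1900−820) = 37800 J.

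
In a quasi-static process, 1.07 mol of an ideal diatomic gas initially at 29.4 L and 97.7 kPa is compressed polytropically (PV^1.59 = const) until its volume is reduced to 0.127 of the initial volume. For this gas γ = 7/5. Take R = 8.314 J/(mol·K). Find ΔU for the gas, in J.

17100 J

T₁ = P₁V₁/(nR) = 97.7×29.4/(1.07×8.314) = 323 K.
Polytropic n=1.59: T₂ = T₁(V₁/V₂)^(n−1) = 323×(7.87)^0.59 = 1090 K; P₂ = P₁(V₁/V₂)^n = 2600 kPa.
For an ideal gas ΔU = nCvΔT with Cv = (5/2)R = 20.8 J/(mol·K).
ΔU = 1.07×20.8×(1090−323) = 17100 J.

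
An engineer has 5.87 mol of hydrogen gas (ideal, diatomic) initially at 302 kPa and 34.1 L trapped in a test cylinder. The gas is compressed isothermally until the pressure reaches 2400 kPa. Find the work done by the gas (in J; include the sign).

-21300 J

T₁ = P₁V₁/(nR) = 302×34.1/(5.87×8.314) = 211 K.
Isothermal: T stays 211 K; PV = const ⇒ V₂ = 4.29 L, P₂ = 2400 kPa.
W = nRT ln(V₂/V₁) = 5.87×8.314×211×ln(0.126) = -21300 J.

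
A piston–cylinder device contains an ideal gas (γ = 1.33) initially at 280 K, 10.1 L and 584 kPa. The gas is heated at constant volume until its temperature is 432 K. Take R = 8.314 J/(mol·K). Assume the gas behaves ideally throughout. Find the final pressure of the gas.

901 kPa

Isochoric: V stays 10.1 L; P/T = const ⇒ T₂ = 432 K, P₂ = 901 kPa.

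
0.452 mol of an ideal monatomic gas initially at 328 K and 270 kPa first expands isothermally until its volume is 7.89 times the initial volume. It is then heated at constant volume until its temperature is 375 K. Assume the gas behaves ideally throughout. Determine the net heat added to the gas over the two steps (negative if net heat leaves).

V₁ = nRT₁/P₁ = 0.452×8.314×328/270 = 4.57 L.
Step 1 — Isothermal: T stays 328 K; PV = const ⇒ V₂ = 36.0 L, P₂ = 34.2 kPa.
ΔU = 0 (ideal gas, T constant).
W = nRT ln(V₂/V₁) = 0.452×8.314×328×ln(7.89) = 2550 J.
Q = ΔU + W = 2550 J.
State after step 1: P = 34.2 kPa, V = 36.0 L, T = 328 K.
Step 2 — Isochoric: V stays 36.0 L; P/T = const ⇒ T₂ = 375 K, P₂ = 39.1 kPa.
W = 0 (no volume change).
ΔU = nCvΔT = 0.452×12.5×(375−328) = 265 J.
Q = ΔU = 265 J.
Net over both steps: W = 2550 J, Q = 2810 J, ΔU = 265 J.

2810 J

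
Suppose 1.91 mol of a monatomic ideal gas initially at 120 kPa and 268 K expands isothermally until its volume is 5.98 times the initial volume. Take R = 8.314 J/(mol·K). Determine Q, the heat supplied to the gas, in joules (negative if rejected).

V₁ = nRT₁/P₁ = 1.91×8.314×268/120 = 35.5 L.
Isothermal: T stays 268 K; PV = const ⇒ V₂ = 212 L, P₂ = 20.1 kPa.
ΔU = 0 (ideal gas, T constant).
W = nRT ln(V₂/V₁) = 1.91×8.314×268×ln(5.98) = 7610 J.
Q = ΔU + W = 7610 J.

7610 J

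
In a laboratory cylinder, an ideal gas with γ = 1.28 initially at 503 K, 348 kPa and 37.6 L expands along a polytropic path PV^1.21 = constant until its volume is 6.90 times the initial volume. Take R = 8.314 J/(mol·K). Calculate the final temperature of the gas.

335 K

Polytropic n=1.21: T₂ = T₁(V₁/V₂)^(n−1) = 503×(0.145)^0.21 = 335 K; P₂ = P₁(V₁/V₂)^n = 33.6 kPa.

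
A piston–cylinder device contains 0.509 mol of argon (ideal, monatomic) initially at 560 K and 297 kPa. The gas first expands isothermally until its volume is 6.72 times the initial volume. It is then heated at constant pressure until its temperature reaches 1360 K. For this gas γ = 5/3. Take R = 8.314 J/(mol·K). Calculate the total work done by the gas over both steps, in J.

7900 J

V₁ = nRT₁/P₁ = 0.509×8.314×560/297 = 7.98 L.
Step 1 — Isothermal: T stays 560 K; PV = const ⇒ V₂ = 53.6 L, P₂ = 44.2 kPa.
ΔU = 0 (ideal gas, T constant).
W = nRT ln(V₂/V₁) = 0.509×8.314×560×ln(6.72) = 4510 J.
Q = ΔU + W = 4510 J.
State after step 1: P = 44.2 kPa, V = 53.6 L, T = 560 K.
Step 2 — Isobaric: P stays 44.2 kPa; V/T = const ⇒ T₂ = 1360 K, V₂ = 130 L.
W = PΔV = 44.2×(130−53.6) kPa·L = 3390 J.
ΔU = nCvΔT = 0.509×12.5×(1360−560) = 5080 J.
Q = ΔU + W = nCpΔT = 8460 J.
Net over both steps: W = 7900 J, Q = 13000 J, ΔU = 5080 J.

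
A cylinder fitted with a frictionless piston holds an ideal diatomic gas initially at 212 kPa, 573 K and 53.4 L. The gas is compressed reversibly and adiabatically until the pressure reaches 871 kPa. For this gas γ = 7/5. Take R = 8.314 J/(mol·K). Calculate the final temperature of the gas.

Adiabatic: T₂/T₁ = (P₂/P₁)^((γ−1)/γ) ⇒ T₂ = 573×(4.11)^0.286 = 858 K; V₂ = 19.5 L.

858 K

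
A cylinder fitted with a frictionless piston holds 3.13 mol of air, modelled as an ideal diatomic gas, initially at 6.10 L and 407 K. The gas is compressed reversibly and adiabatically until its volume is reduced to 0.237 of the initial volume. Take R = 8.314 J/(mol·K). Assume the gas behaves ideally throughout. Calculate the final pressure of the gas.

13000 kPa

P₁ = nRT₁/V₁ = 3.13×8.314×407/6.10 = 1740 kPa.
Adiabatic: TV^(γ−1) = const ⇒ T₂ = 407×(4.22)^0.400 = 724 K; PV^γ = const ⇒ P₂ = 13000 kPa.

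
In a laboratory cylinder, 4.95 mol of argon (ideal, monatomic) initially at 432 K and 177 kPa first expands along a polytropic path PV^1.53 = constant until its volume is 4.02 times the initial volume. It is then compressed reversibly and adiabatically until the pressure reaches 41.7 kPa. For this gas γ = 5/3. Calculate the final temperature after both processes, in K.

V₁ = nRT₁/P₁ = 4.95×8.314×432/177 = 100 L.
Step 1 — Polytropic n=1.53: T₂ = T₁(V₁/V₂)^(n−1) = 432×(0.249)^0.53 = 207 K; P₂ = P₁(V₁/V₂)^n = 21.1 kPa.
W = (P₁V₁−P₂V₂)/(n−1) = (177×100−21.1×404)/0.53 = 17500 J.
ΔU = nCvΔT = 4.95×12.5×(207−432) = -13900 J.
Q = ΔU + W = 3590 J.
State after step 1: P = 21.1 kPa, V = 404 L, T = 207 K.
Step 2 — Adiabatic: T₂/T₁ = (P₂/P₁)^((γ−1)/γ) ⇒ T₂ = 207×(1.98)^0.400 = 272 K; V₂ = 268 L.
ΔU = nCvΔT = 4.95×12.5×(272−207) = 4010 J.
Q = 0 for an adiabatic process, so W = −ΔU = -4010 J.
Net over both steps: W = 13500 J, Q = 3590 J, ΔU = -9900 J.

272 K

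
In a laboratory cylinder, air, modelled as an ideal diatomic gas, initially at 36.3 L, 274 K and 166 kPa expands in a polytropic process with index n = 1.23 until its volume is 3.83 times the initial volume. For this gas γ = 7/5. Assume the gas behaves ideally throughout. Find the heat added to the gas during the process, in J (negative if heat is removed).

n = P₁V₁/(RT₁) = 166×36.3/(8.314×274) = 2.65 mol.
Polytropic n=1.23: T₂ = T₁(V₁/V₂)^(n−1) = 274×(0.261)^0.23 = 201 K; P₂ = P₁(V₁/V₂)^n = 31.8 kPa.
W = (P₁V₁−P₂V₂)/(n−1) = (166×36.3−31.8×139)/0.23 = 6960 J.
ΔU = nCvΔT = 2.65×20.8×(201−274) = -4000 J.
Q = ΔU + W = 2960 J.

2960 J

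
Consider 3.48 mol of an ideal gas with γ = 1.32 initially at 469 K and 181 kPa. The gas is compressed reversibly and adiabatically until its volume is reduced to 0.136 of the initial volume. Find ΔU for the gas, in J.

37900 J

V₁ = nRT₁/P₁ = 3.48×8.314×469/181 = 75.0 L.
Adiabatic: TV^(γ−1) = const ⇒ T₂ = 469×(7.35)^0.320 = 888 K; PV^γ = const ⇒ P₂ = 2520 kPa.
For an ideal gas ΔU = nCvΔT with Cv = R/(γ−1) = 26.0 J/(mol·K).
ΔU = 3.48×26.0×(888−469) = 37900 J.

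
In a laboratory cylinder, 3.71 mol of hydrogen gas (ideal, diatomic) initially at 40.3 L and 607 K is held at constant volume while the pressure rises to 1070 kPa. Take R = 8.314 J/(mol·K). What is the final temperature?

P₁ = nRT₁/V₁ = 3.71×8.314×607/40.3 = 465 kPa.
Isochoric: V stays 40.3 L; P/T = const ⇒ T₂ = 1400 K, P₂ = 1070 kPa.

1400 K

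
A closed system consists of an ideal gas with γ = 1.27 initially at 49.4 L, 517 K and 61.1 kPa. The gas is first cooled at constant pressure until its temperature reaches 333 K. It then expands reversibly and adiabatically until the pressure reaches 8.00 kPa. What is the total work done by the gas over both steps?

n = P₁V₁/(RT₁) = 61.1×49.4/(8.314×517) = 0.702 mol.
Step 1 — Isobaric: P stays 61.1 kPa; V/T = const ⇒ T₂ = 333 K, V₂ = 31.8 L.
W = PΔV = 61.1×(31.8−49.4) kPa·L = -1070 J.
ΔU = nCvΔT = 0.702×30.8×(333−517) = -3980 J.
Q = ΔU + W = nCpΔT = -5050 J.
State after step 1: P = 61.1 kPa, V = 31.8 L, T = 333 K.
Step 2 — Adiabatic: T₂/T₁ = (P₂/P₁)^((γ−1)/γ) ⇒ T₂ = 333×(0.131)^0.213 = 216 K; V₂ = 158 L.
ΔU = nCvΔT = 0.702×30.8×(216−333) = -2530 J.
Q = 0 for an adiabatic process, so W = −ΔU = 2530 J.
Net over both steps: W = 1450 J, Q = -5050 J, ΔU = -6510 J.

1450 J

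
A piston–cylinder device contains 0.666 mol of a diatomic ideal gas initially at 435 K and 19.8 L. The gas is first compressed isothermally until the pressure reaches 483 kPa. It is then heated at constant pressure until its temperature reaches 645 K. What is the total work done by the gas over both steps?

P₁ = nRT₁/V₁ = 0.666×8.314×435/19.8 = 122 kPa.
Step 1 — Isothermal: T stays 435 K; PV = const ⇒ V₂ = 4.99 L, P₂ = 483 kPa.
ΔU = 0 (ideal gas, T constant).
W = nRT ln(V₂/V₁) = 0.666×8.314×435×ln(0.252) = -3320 J.
Q = ΔU + W = -3320 J.
State after step 1: P = 483 kPa, V = 4.99 L, T = 435 K.
Step 2 — Isobaric: P stays 483 kPa; V/T = const ⇒ T₂ = 645 K, V₂ = 7.39 L.
W = PΔV = 483×(7.39−4.99) kPa·L = 1160 J.
ΔU = nCvΔT = 0.666×20.8×(645−435) = 2910 J.
Q = ΔU + W = nCpΔT = 4070 J.
Net over both steps: W = -2160 J, Q = 749 J, ΔU = 2910 J.

-2160 J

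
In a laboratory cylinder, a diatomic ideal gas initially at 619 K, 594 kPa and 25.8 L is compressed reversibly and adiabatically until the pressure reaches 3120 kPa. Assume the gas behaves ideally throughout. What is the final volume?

7.89 L

Adiabatic: T₂/T₁ = (P₂/P₁)^((γ−1)/γ) ⇒ T₂ = 619×(5.25)^0.286 = 994 K; V₂ = 7.89 L.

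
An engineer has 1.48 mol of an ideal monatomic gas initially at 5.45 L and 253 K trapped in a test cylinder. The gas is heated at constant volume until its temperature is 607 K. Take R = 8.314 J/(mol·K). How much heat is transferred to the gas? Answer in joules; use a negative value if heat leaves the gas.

6530 J

P₁ = nRT₁/V₁ = 1.48×8.314×253/5.45 = 571 kPa.
Isochoric: V stays 5.45 L; P/T = const ⇒ T₂ = 607 K, P₂ = 1370 kPa.
W = 0 (no volume change).
ΔU = nCvΔT = 1.48×12.5×(607−253) = 6530 J.
Q = ΔU = 6530 J.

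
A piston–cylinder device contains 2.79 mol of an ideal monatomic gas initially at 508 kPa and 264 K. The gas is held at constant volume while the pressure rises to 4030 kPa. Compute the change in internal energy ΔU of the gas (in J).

63700 J

V₁ = nRT₁/P₁ = 2.79×8.314×264/508 = 12.1 L.
Isochoric: V stays 12.1 L; P/T = const ⇒ T₂ = 2090 K, P₂ = 4030 kPa.
For an ideal gas ΔU = nCvΔT with Cv = (3/2)R = 12.5 J/(mol·K).
ΔU = 2.79×12.5×(2090−264) = 63700 J.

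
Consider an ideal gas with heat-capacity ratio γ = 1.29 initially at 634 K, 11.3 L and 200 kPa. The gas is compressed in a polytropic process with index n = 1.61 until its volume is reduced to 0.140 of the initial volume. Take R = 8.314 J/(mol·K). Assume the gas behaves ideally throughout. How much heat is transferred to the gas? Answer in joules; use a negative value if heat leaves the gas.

n = P₁V₁/(RT₁) = 200×11.3/(8.314×634) = 0.429 mol.
Polytropic n=1.61: T₂ = T₁(V₁/V₂)^(n−1) = 634×(7.14)^0.61 = 2100 K; P₂ = P₁(V₁/V₂)^n = 4740 kPa.
W = (P₁V₁−P₂V₂)/(n−1) = (200×11.3−4740×1.58)/0.61 = -8590 J.
ΔU = nCvΔT = 0.429×28.7×(2100−634) = 18100 J.
Q = ΔU + W = 9480 J.

9480 J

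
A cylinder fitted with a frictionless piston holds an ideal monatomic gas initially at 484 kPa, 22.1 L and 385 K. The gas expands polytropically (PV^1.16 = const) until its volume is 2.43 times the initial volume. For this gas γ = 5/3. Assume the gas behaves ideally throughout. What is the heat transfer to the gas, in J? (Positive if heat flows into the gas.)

6730 J

n = P₁V₁/(RT₁) = 484×22.1/(8.314×385) = 3.34 mol.
Polytropic n=1.16: T₂ = T₁(V₁/V₂)^(n−1) = 385×(0.412)^0.16 = 334 K; P₂ = P₁(V₁/V₂)^n = 173 kPa.
W = (P₁V₁−P₂V₂)/(n−1) = (484×22.1−173×53.7)/0.16 = 8850 J.
ΔU = nCvΔT = 3.34×12.5×(334−385) = -2120 J.
Q = ΔU + W = 6730 J.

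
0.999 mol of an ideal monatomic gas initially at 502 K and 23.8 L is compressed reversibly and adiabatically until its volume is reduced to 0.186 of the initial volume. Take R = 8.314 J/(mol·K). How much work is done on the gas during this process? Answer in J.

P₁ = nRT₁/V₁ = 0.999×8.314×502/23.8 = 175 kPa.
Adiabatic: TV^(γ−1) = const ⇒ T₂ = 502×(5.38)^0.667 = 1540 K; PV^γ = const ⇒ P₂ = 2890 kPa.
ΔU = nCvΔT = 0.999×12.5×(1540−502) = 12900 J.
Q = 0 for an adiabatic process, so W = −ΔU = -12900 J.
Work done on the gas = −W_by = 12900 J.

12900 J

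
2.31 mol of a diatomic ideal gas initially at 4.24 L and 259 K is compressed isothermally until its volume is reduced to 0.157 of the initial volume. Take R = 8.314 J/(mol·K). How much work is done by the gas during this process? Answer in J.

P₁ = nRT₁/V₁ = 2.31×8.314×259/4.24 = 1170 kPa.
Isothermal: T stays 259 K; PV = const ⇒ V₂ = 0.666 L, P₂ = 7470 kPa.
W = nRT ln(V₂/V₁) = 2.31×8.314×259×ln(0.157) = -9210 J.

-9210 J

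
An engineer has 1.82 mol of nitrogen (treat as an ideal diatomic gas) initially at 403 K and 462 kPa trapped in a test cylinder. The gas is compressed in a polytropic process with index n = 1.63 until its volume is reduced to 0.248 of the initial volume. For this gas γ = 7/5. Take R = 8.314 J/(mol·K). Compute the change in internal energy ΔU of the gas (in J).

21500 J

V₁ = nRT₁/P₁ = 1.82×8.314×403/462 = 13.2 L.
Polytropic n=1.63: T₂ = T₁(V₁/V₂)^(n−1) = 403×(4.03)^0.63 = 970 K; P₂ = P₁(V₁/V₂)^n = 4480 kPa.
For an ideal gas ΔU = nCvΔT with Cv = (5/2)R = 20.8 J/(mol·K).
ΔU = 1.82×20.8×(970−403) = 21500 J.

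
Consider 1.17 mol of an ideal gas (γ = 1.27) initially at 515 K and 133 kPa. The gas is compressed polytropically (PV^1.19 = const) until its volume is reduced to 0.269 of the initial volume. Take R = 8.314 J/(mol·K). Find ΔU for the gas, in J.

V₁ = nRT₁/P₁ = 1.17×8.314×515/133 = 37.7 L.
Polytropic n=1.19: T₂ = T₁(V₁/V₂)^(n−1) = 515×(3.72)^0.19 = 661 K; P₂ = P₁(V₁/V₂)^n = 635 kPa.
For an ideal gas ΔU = nCvΔT with Cv = R/(γ−1) = 30.8 J/(mol·K).
ΔU = 1.17×30.8×(661−515) = 5260 J.

5260 J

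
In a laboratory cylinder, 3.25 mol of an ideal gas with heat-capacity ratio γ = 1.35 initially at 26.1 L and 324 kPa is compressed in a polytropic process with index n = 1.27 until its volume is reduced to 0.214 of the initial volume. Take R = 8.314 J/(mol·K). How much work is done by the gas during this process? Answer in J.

T₁ = P₁V₁/(nR) = 324×26.1/(3.25×8.314) = 313 K.
Polytropic n=1.27: T₂ = T₁(V₁/V₂)^(n−1) = 313×(4.67)^0.27 = 475 K; P₂ = P₁(V₁/V₂)^n = 2300 kPa.
W = (P₁V₁−P₂V₂)/(n−1) = (324×26.1−2300×5.59)/0.27 = -16200 J.

-16200 J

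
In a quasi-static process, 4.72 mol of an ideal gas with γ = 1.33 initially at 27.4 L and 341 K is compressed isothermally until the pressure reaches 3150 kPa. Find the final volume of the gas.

4.25 L

P₁ = nRT₁/V₁ = 4.72×8.314×341/27.4 = 488 kPa.
Isothermal: T stays 341 K; PV = const ⇒ V₂ = 4.25 L, P₂ = 3150 kPa.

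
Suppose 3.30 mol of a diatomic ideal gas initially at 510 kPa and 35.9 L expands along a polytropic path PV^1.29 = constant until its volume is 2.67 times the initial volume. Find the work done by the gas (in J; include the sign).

15600 J

T₁ = P₁V₁/(nR) = 510×35.9/(3.30×8.314) = 667 K.
Polytropic n=1.29: T₂ = T₁(V₁/V₂)^(n−1) = 667×(0.375)^0.29 = 502 K; P₂ = P₁(V₁/V₂)^n = 144 kPa.
W = (P₁V₁−P₂V₂)/(n−1) = (510×35.9−144×95.9)/0.29 = 15600 J.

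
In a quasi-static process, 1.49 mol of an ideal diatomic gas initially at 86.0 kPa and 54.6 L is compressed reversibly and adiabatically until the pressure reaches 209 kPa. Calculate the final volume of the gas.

T₁ = P₁V₁/(nR) = 86.0×54.6/(1.49×8.314) = 379 K.
Adiabatic: T₂/T₁ = (P₂/P₁)^((γ−1)/γ) ⇒ T₂ = 379×(2.43)^0.286 = 489 K; V₂ = 29.0 L.

29.0 L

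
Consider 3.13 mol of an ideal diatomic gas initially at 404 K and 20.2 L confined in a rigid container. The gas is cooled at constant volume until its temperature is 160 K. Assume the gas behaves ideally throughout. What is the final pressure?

206 kPa

P₁ = nRT₁/V₁ = 3.13×8.314×404/20.2 = 520 kPa.
Isochoric: V stays 20.2 L; P/T = const ⇒ T₂ = 160 K, P₂ = 206 kPa.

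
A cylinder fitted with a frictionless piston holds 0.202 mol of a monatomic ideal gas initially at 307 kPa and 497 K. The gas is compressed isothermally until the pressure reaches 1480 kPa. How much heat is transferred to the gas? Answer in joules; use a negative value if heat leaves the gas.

-1310 J

V₁ = nRT₁/P₁ = 0.202×8.314×497/307 = 2.72 L.
Isothermal: T stays 497 K; PV = const ⇒ V₂ = 0.564 L, P₂ = 1480 kPa.
ΔU = 0 (ideal gas, T constant).
W = nRT ln(V₂/V₁) = 0.202×8.314×497×ln(0.207) = -1310 J.
Q = ΔU + W = -1310 J.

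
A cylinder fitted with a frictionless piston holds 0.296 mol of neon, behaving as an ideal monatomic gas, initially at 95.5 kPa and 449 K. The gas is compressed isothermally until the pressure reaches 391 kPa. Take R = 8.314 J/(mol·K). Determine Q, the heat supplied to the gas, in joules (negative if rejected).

-1560 J

V₁ = nRT₁/P₁ = 0.296×8.314×449/95.5 = 11.6 L.
Isothermal: T stays 449 K; PV = const ⇒ V₂ = 2.83 L, P₂ = 391 kPa.
ΔU = 0 (ideal gas, T constant).
W = nRT ln(V₂/V₁) = 0.296×8.314×449×ln(0.244) = -1560 J.
Q = ΔU + W = -1560 J.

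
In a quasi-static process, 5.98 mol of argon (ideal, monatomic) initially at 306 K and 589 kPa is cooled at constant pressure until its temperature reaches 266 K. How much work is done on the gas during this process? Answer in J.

1990 J

V₁ = nRT₁/P₁ = 5.98×8.314×306/589 = 25.8 L.
Isobaric: P stays 589 kPa; V/T = const ⇒ T₂ = 266 K, V₂ = 22.5 L.
W = PΔV = 589×(22.5−25.8) kPa·L = -1990 J.
Work done on the gas = −W_by = 1990 J.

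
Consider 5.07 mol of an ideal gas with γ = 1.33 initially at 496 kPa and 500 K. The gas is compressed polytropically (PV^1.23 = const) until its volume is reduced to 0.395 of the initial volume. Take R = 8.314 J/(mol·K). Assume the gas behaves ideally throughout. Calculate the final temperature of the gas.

619 K

V₁ = nRT₁/P₁ = 5.07×8.314×500/496 = 42.5 L.
Polytropic n=1.23: T₂ = T₁(V₁/V₂)^(n−1) = 500×(2.53)^0.23 = 619 K; P₂ = P₁(V₁/V₂)^n = 1550 kPa.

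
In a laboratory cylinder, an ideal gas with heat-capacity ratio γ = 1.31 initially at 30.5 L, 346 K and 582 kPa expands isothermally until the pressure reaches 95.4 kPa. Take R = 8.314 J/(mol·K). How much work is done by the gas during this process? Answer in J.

32100 J

n = P₁V₁/(RT₁) = 582×30.5/(8.314×346) = 6.17 mol.
Isothermal: T stays 346 K; PV = const ⇒ V₂ = 186 L, P₂ = 95.4 kPa.
W = nRT ln(V₂/V₁) = 6.17×8.314×346×ln(6.10) = 32100 J.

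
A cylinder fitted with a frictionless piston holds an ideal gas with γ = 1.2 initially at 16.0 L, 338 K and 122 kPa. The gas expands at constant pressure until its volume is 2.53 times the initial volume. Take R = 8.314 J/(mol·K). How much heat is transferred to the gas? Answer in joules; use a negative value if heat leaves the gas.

17900 J

n = P₁V₁/(RT₁) = 122×16.0/(8.314×338) = 0.695 mol.
Isobaric: P stays 122 kPa; V/T = const ⇒ T₂ = 855 K, V₂ = 40.5 L.
W = PΔV = 122×(40.5−16.0) kPa·L = 2990 J.
ΔU = nCvΔT = 0.695×41.6×(855−338) = 14900 J.
Q = ΔU + W = nCpΔT = 17900 J.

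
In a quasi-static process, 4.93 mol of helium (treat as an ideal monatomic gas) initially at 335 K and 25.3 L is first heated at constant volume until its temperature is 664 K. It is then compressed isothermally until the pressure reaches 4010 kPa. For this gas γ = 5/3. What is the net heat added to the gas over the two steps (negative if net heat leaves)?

-15600 J

P₁ = nRT₁/V₁ = 4.93×8.314×335/25.3 = 543 kPa.
Step 1 — Isochoric: V stays 25.3 L; P/T = const ⇒ T₂ = 664 K, P₂ = 1080 kPa.
W = 0 (no volume change).
ΔU = nCvΔT = 4.93×12.5×(664−335) = 20200 J.
Q = ΔU = 20200 J.
State after step 1: P = 1080 kPa, V = 25.3 L, T = 664 K.
Step 2 — Isothermal: T stays 664 K; PV = const ⇒ V₂ = 6.79 L, P₂ = 4010 kPa.
ΔU = 0 (ideal gas, T constant).
W = nRT ln(V₂/V₁) = 4.93×8.314×664×ln(0.268) = -35800 J.
Q = ΔU + W = -35800 J.
Net over both steps: W = -35800 J, Q = -15600 J, ΔU = 20200 J.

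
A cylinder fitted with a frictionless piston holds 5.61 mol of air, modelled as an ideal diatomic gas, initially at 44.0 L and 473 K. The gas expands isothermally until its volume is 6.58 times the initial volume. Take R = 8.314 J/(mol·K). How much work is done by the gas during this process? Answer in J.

41600 J

P₁ = nRT₁/V₁ = 5.61×8.314×473/44.0 = 501 kPa.
Isothermal: T stays 473 K; PV = const ⇒ V₂ = 290 L, P₂ = 76.2 kPa.
W = nRT ln(V₂/V₁) = 5.61×8.314×473×ln(6.58) = 41600 J.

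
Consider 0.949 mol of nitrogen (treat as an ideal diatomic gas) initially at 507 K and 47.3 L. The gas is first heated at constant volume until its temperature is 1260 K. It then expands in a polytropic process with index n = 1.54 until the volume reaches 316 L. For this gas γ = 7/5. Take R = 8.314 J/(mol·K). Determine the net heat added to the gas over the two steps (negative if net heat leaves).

P₁ = nRT₁/V₁ = 0.949×8.314×507/47.3 = 84.6 kPa.
Step 1 — Isochoric: V stays 47.3 L; P/T = const ⇒ T₂ = 1260 K, P₂ = 210 kPa.
W = 0 (no volume change).
ΔU = nCvΔT = 0.949×20.8×(1260−507) = 14900 J.
Q = ΔU = 14900 J.
State after step 1: P = 210 kPa, V = 47.3 L, T = 1260 K.
Step 2 — Polytropic n=1.54: T₂ = T₁(V₁/V₂)^(n−1) = 1260×(0.150)^0.54 = 452 K; P₂ = P₁(V₁/V₂)^n = 11.3 kPa.
W = (P₁V₁−P₂V₂)/(n−1) = (210×47.3−11.3×316)/0.54 = 11800 J.
ΔU = nCvΔT = 0.949×20.8×(452−1260) = -15900 J.
Q = ΔU + W = -4130 J.
Net over both steps: W = 11800 J, Q = 10700 J, ΔU = -1090 J.

10700 J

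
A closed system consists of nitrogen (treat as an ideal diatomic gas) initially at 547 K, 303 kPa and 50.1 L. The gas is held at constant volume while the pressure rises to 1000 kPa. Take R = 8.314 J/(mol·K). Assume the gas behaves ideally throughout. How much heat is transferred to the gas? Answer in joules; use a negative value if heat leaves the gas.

n = P₁V₁/(RT₁) = 303×50.1/(8.314×547) = 3.34 mol.
Isochoric: V stays 50.1 L; P/T = const ⇒ T₂ = 1810 K, P₂ = 1000 kPa.
W = 0 (no volume change).
ΔU = nCvΔT = 3.34×20.8×(1810−547) = 87300 J.
Q = ΔU = 87300 J.

87300 J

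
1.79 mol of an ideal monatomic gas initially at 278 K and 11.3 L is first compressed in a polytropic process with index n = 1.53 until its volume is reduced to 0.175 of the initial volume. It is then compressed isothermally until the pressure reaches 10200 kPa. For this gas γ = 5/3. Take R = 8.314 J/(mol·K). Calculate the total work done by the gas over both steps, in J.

P₁ = nRT₁/V₁ = 1.79×8.314×278/11.3 = 366 kPa.
Step 1 — Polytropic n=1.53: T₂ = T₁(V₁/V₂)^(n−1) = 278×(5.71)^0.53 = 700 K; P₂ = P₁(V₁/V₂)^n = 5270 kPa.
W = (P₁V₁−P₂V₂)/(n−1) = (366×11.3−5270×1.98)/0.53 = -11900 J.
ΔU = nCvΔT = 1.79×12.5×(700−278) = 9430 J.
Q = ΔU + W = -2430 J.
State after step 1: P = 5270 kPa, V = 1.98 L, T = 700 K.
Step 2 — Isothermal: T stays 700 K; PV = const ⇒ V₂ = 1.02 L, P₂ = 10200 kPa.
ΔU = 0 (ideal gas, T constant).
W = nRT ln(V₂/V₁) = 1.79×8.314×700×ln(0.517) = -6880 J.
Q = ΔU + W = -6880 J.
Net over both steps: W = -18700 J, Q = -9310 J, ΔU = 9430 J.

-18700 J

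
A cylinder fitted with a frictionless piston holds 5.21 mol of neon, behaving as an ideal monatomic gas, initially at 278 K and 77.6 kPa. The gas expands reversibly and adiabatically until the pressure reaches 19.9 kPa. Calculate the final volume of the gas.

351 L

V₁ = nRT₁/P₁ = 5.21×8.314×278/77.6 = 155 L.
Adiabatic: T₂/T₁ = (P₂/P₁)^((γ−1)/γ) ⇒ T₂ = 278×(0.256)^0.400 = 161 K; V₂ = 351 L.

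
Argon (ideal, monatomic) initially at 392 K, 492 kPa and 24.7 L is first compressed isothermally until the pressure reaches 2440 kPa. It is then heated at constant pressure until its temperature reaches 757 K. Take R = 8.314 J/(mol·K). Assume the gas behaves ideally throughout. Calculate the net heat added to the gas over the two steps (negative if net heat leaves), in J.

8830 J

n = P₁V₁/(RT₁) = 492×24.7/(8.314×392) = 3.73 mol.
Step 1 — Isothermal: T stays 392 K; PV = const ⇒ V₂ = 4.98 L, P₂ = 2440 kPa.
ΔU = 0 (ideal gas, T constant).
W = nRT ln(V₂/V₁) = 3.73×8.314×392×ln(0.202) = -19500 J.
Q = ΔU + W = -19500 J.
State after step 1: P = 2440 kPa, V = 4.98 L, T = 392 K.
Step 2 — Isobaric: P stays 2440 kPa; V/T = const ⇒ T₂ = 757 K, V₂ = 9.62 L.
W = PΔV = 2440×(9.62−4.98) kPa·L = 11300 J.
ΔU = nCvΔT = 3.73×12.5×(757−392) = 17000 J.
Q = ΔU + W = nCpΔT = 28300 J.
Net over both steps: W = -8140 J, Q = 8830 J, ΔU = 17000 J.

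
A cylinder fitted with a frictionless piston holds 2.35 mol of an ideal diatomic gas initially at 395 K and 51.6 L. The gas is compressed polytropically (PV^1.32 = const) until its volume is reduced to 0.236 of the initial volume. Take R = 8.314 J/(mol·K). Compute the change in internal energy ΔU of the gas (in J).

11300 J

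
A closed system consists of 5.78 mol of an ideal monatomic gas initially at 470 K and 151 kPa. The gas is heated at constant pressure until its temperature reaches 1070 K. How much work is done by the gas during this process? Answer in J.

V₁ = nRT₁/P₁ = 5.78×8.314×470/151 = 150 L.
Isobaric: P stays 151 kPa; V/T = const ⇒ T₂ = 1070 K, V₂ = 341 L.
W = PΔV = 151×(341−150) kPa·L = 28800 J.

28800 J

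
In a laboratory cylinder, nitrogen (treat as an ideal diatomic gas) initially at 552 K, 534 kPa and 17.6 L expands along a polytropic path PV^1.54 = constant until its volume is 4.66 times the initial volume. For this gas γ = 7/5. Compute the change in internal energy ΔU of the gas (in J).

-13300 J

n = P₁V₁/(RT₁) = 534×17.6/(8.314×552) = 2.05 mol.
Polytropic n=1.54: T₂ = T₁(V₁/V₂)^(n−1) = 552×(0.215)^0.54 = 240 K; P₂ = P₁(V₁/V₂)^n = 49.9 kPa.
For an ideal gas ΔU = nCvΔT with Cv = (5/2)R = 20.8 J/(mol·K).
ΔU = 2.05×20.8×(240−552) = -13300 J.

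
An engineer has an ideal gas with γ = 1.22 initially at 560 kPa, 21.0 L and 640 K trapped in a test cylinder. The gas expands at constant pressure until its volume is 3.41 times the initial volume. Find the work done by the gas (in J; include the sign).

n = P₁V₁/(RT₁) = 560×21.0/(8.314×640) = 2.21 mol.
Isobaric: P stays 560 kPa; V/T = const ⇒ T₂ = 2180 K, V₂ = 71.6 L.
W = PΔV = 560×(71.6−21.0) kPa·L = 28300 J.

28300 J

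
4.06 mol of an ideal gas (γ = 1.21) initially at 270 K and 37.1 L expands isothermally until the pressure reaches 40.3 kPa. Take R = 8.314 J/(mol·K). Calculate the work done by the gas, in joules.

P₁ = nRT₁/V₁ = 4.06×8.314×270/37.1 = 246 kPa.
Isothermal: T stays 270 K; PV = const ⇒ V₂ = 226 L, P₂ = 40.3 kPa.
W = nRT ln(V₂/V₁) = 4.06×8.314×270×ln(6.10) = 16500 J.

16500 J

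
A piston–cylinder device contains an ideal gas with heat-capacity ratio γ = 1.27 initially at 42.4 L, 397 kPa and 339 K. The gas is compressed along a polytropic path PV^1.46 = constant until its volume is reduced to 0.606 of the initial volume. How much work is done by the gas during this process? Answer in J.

-9480 J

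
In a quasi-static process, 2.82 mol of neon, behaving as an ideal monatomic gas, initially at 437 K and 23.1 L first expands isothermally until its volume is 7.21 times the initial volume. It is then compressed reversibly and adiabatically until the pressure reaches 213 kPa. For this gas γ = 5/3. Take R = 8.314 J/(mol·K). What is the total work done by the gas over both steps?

10400 J

P₁ = nRT₁/V₁ = 2.82×8.314×437/23.1 = 444 kPa.
Step 1 — Isothermal: T stays 437 K; PV = const ⇒ V₂ = 167 L, P₂ = 61.5 kPa.
ΔU = 0 (ideal gas, T constant).
W = nRT ln(V₂/V₁) = 2.82×8.314×437×ln(7.21) = 20200 J.
Q = ΔU + W = 20200 J.
State after step 1: P = 61.5 kPa, V = 167 L, T = 437 K.
Step 2 — Adiabatic: T₂/T₁ = (P₂/P₁)^((γ−1)/γ) ⇒ T₂ = 437×(3.46)^0.400 = 718 K; V₂ = 79.1 L.
ΔU = nCvΔT = 2.82×12.5×(718−437) = 9890 J.
Q = 0 for an adiabatic process, so W = −ΔU = -9890 J.
Net over both steps: W = 10400 J, Q = 20200 J, ΔU = 9890 J.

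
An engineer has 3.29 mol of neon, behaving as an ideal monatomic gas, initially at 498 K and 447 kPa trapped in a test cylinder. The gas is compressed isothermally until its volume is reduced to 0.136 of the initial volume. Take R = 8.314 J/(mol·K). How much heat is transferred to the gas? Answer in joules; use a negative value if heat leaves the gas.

-27200 J

V₁ = nRT₁/P₁ = 3.29×8.314×498/447 = 30.5 L.
Isothermal: T stays 498 K; PV = const ⇒ V₂ = 4.14 L, P₂ = 3290 kPa.
ΔU = 0 (ideal gas, T constant).
W = nRT ln(V₂/V₁) = 3.29×8.314×498×ln(0.136) = -27200 J.
Q = ΔU + W = -27200 J.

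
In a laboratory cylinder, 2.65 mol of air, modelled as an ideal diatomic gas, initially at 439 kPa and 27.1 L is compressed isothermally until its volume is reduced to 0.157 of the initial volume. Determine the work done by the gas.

-22000 J

T₁ = P₁V₁/(nR) = 439×27.1/(2.65×8.314) = 540 K.
Isothermal: T stays 540 K; PV = const ⇒ V₂ = 4.25 L, P₂ = 2800 kPa.
W = nRT ln(V₂/V₁) = 2.65×8.314×540×ln(0.157) = -22000 J.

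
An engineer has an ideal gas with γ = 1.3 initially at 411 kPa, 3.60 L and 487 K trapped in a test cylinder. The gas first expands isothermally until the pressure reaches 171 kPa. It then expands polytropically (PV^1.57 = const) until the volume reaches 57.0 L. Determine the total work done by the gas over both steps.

3010 J

n = P₁V₁/(RT₁) = 411×3.60/(8.314×487) = 0.365 mol.
Step 1 — Isothermal: T stays 487 K; PV = const ⇒ V₂ = 8.65 L, P₂ = 171 kPa.
ΔU = 0 (ideal gas, T constant).
W = nRT ln(V₂/V₁) = 0.365×8.314×487×ln(2.40) = 1300 J.
Q = ΔU + W = 1300 J.
State after step 1: P = 171 kPa, V = 8.65 L, T = 487 K.
Step 2 — Polytropic n=1.57: T₂ = T₁(V₁/V₂)^(n−1) = 487×(0.152)^0.57 = 166 K; P₂ = P₁(V₁/V₂)^n = 8.86 kPa.
W = (P₁V₁−P₂V₂)/(n−1) = (171×8.65−8.86×57.0)/0.57 = 1710 J.
ΔU = nCvΔT = 0.365×27.7×(166−487) = -3250 J.
Q = ΔU + W = -1540 J.
Net over both steps: W = 3010 J, Q = -241 J, ΔU = -3250 J.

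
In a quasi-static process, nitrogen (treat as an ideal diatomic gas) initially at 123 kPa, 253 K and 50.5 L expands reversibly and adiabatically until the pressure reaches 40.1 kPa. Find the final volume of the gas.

112 L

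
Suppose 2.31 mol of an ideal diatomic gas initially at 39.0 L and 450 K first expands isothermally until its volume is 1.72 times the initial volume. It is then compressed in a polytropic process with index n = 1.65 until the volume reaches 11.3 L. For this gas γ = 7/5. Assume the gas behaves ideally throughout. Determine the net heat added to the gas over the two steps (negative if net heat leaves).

P₁ = nRT₁/V₁ = 2.31×8.314×450/39.0 = 222 kPa.
Step 1 — Isothermal: T stays 450 K; PV = const ⇒ V₂ = 67.1 L, P₂ = 129 kPa.
ΔU = 0 (ideal gas, T constant).
W = nRT ln(V₂/V₁) = 2.31×8.314×450×ln(1.72) = 4690 J.
Q = ΔU + W = 4690 J.
State after step 1: P = 129 kPa, V = 67.1 L, T = 450 K.
Step 2 — Polytropic n=1.65: T₂ = T₁(V₁/V₂)^(n−1) = 450×(5.94)^0.65 = 1430 K; P₂ = P₁(V₁/V₂)^n = 2430 kPa.
W = (P₁V₁−P₂V₂)/(n−1) = (129×67.1−2430×11.3)/0.65 = -29000 J.
ΔU = nCvΔT = 2.31×20.8×(1430−450) = 47200 J.
Q = ΔU + W = 18100 J.
Net over both steps: W = -24300 J, Q = 22800 J, ΔU = 47200 J.

22800 J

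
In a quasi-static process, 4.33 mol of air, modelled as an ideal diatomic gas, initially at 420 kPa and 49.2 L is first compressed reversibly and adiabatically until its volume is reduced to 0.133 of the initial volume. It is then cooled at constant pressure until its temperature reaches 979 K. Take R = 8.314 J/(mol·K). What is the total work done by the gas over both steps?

-75200 J

T₁ = P₁V₁/(nR) = 420×49.2/(4.33×8.314) = 574 K.
Step 1 — Adiabatic: TV^(γ−1) = const ⇒ T₂ = 574×(7.52)^0.400 = 1290 K; PV^γ = const ⇒ P₂ = 7080 kPa.
ΔU = nCvΔT = 4.33×20.8×(1290−574) = 64100 J.
Q = 0 for an adiabatic process, so W = −ΔU = -64100 J.
State after step 1: P = 7080 kPa, V = 6.54 L, T = 1290 K.
Step 2 — Isobaric: P stays 7080 kPa; V/T = const ⇒ T₂ = 979 K, V₂ = 4.98 L.
W = PΔV = 7080×(4.98−6.54) kPa·L = -11100 J.
ΔU = nCvΔT = 4.33×20.8×(979−1290) = -27700 J.
Q = ΔU + W = nCpΔT = -38700 J.
Net over both steps: W = -75200 J, Q = -38700 J, ΔU = 36400 J.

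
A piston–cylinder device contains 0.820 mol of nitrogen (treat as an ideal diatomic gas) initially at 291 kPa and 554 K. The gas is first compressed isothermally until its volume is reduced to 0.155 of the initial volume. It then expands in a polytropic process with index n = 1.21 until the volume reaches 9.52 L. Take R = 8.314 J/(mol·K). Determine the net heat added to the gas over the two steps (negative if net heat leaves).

-4660 J

V₁ = nRT₁/P₁ = 0.820×8.314×554/291 = 13.0 L.
Step 1 — Isothermal: T stays 554 K; PV = const ⇒ V₂ = 2.01 L, P₂ = 1880 kPa.
ΔU = 0 (ideal gas, T constant).
W = nRT ln(V₂/V₁) = 0.820×8.314×554×ln(0.155) = -7040 J.
Q = ΔU + W = -7040 J.
State after step 1: P = 1880 kPa, V = 2.01 L, T = 554 K.
Step 2 — Polytropic n=1.21: T₂ = T₁(V₁/V₂)^(n−1) = 554×(0.211)^0.21 = 400 K; P₂ = P₁(V₁/V₂)^n = 286 kPa.
W = (P₁V₁−P₂V₂)/(n−1) = (1880×2.01−286×9.52)/0.21 = 5010 J.
ΔU = nCvΔT = 0.820×20.8×(400−554) = -2630 J.
Q = ΔU + W = 2380 J.
Net over both steps: W = -2030 J, Q = -4660 J, ΔU = -2630 J.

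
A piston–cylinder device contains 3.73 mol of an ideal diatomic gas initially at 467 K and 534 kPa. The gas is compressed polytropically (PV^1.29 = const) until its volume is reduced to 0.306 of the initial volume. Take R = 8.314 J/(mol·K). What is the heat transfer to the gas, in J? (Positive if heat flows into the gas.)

-5630 J

V₁ = nRT₁/P₁ = 3.73×8.314×467/534 = 27.1 L.
Polytropic n=1.29: T₂ = T₁(V₁/V₂)^(n−1) = 467×(3.27)^0.29 = 658 K; P₂ = P₁(V₁/V₂)^n = 2460 kPa.
W = (P₁V₁−P₂V₂)/(n−1) = (534×27.1−2460×8.30)/0.29 = -20500 J.
ΔU = nCvΔT = 3.73×20.8×(658−467) = 14800 J.
Q = ΔU + W = -5630 J.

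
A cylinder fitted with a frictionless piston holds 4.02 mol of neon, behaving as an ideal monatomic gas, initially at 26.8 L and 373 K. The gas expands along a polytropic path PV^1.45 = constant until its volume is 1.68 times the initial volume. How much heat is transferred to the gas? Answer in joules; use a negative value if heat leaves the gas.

P₁ = nRT₁/V₁ = 4.02×8.314×373/26.8 = 465 kPa.
Polytropic n=1.45: T₂ = T₁(V₁/V₂)^(n−1) = 373×(0.595)^0.45 = 295 K; P₂ = P₁(V₁/V₂)^n = 219 kPa.
W = (P₁V₁−P₂V₂)/(n−1) = (465×26.8−219×45.0)/0.45 = 5770 J.
ΔU = nCvΔT = 4.02×12.5×(295−373) = -3890 J.
Q = ΔU + W = 1870 J.

1870 J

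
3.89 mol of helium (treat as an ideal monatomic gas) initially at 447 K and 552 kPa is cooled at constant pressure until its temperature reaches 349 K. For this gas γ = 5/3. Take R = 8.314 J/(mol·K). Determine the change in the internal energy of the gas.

V₁ = nRT₁/P₁ = 3.89×8.314×447/552 = 26.2 L.
Isobaric: P stays 552 kPa; V/T = const ⇒ T₂ = 349 K, V₂ = 20.4 L.
For an ideal gas ΔU = nCvΔT with Cv = (3/2)R = 12.5 J/(mol·K).
ΔU = 3.89×12.5×(349−447) = -4750 J.

-4750 J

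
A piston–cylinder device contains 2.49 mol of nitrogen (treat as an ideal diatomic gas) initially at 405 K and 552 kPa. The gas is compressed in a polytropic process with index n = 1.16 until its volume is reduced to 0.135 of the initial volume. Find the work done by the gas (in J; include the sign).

-19800 J

V₁ = nRT₁/P₁ = 2.49×8.314×405/552 = 15.2 L.
Polytropic n=1.16: T₂ = T₁(V₁/V₂)^(n−1) = 405×(7.41)^0.16 = 558 K; P₂ = P₁(V₁/V₂)^n = 5630 kPa.
W = (P₁V₁−P₂V₂)/(n−1) = (552×15.2−5630×2.05)/0.16 = -19800 J.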